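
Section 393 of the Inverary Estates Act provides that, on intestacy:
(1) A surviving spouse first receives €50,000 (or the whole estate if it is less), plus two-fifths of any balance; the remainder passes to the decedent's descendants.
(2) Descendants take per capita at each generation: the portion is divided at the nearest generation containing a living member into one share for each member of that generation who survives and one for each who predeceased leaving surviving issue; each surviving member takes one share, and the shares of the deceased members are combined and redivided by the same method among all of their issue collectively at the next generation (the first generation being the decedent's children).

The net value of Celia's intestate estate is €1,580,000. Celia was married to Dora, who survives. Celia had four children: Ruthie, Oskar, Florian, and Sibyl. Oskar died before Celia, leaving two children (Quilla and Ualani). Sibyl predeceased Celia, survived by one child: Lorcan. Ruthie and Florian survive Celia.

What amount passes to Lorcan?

Lorcan receives €153,000.

Dora first takes €50,000, leaving a balance of €1,530,000. Dora then takes two-fifths of the balance (€612,000), for a total of €662,000. The remaining €918,000 passes to the descendants.
The descendants' portion (€918,000) is divided at the children's generation into 4 shares of €229,500. Ruthie and Florian each take €229,500. The 2 shares of the deceased (Oskar and Sibyl) are combined into a pool of €459,000.
That pool (€459,000) is divided at the grandchildren's generation equally among Quilla, Ualani, and Lorcan: €153,000 each.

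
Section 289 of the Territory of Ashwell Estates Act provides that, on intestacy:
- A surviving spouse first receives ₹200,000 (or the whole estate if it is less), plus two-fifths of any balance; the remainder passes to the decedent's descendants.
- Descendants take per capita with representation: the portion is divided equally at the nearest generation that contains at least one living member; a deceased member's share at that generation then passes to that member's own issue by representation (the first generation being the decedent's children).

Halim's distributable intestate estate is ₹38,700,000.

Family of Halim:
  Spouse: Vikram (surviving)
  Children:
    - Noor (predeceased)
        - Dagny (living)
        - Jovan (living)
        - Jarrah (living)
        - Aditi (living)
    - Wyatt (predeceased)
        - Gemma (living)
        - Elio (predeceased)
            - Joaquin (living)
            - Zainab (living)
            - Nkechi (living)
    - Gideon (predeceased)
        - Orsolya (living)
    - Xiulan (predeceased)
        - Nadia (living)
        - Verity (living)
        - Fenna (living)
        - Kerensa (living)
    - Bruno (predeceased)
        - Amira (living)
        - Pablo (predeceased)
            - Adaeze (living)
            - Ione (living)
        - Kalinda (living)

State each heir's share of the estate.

Vikram: ₹15,600,000; Dagny: ₹1,650,000; Jovan: ₹1,650,000; Jarrah: ₹1,650,000; Aditi: ₹1,650,000; Gemma: ₹1,650,000; Joaquin: ₹550,000; Zainab: ₹550,000; Nkechi: ₹550,000; Orsolya: ₹1,650,000; Nadia: ₹1,650,000; Verity: ₹1,650,000; Fenna: ₹1,650,000; Kerensa: ₹1,650,000; Amira: ₹1,650,000; Adaeze: ₹825,000; Ione: ₹825,000; Kalinda: ₹1,650,000

Vikram first takes ₹200,000, leaving a balance of ₹38,500,000. Vikram then takes two-fifths of the balance (₹15,400,000), for a total of ₹15,600,000. The remaining ₹23,100,000 passes to the descendants.
No child survives, so the initial division is made at the grandchildren's generation.
The descendants' portion (₹23,100,000) is divided into 14 shares of ₹1,650,000: Dagny, Jovan, Jarrah, Aditi, Gemma, Orsolya, Nadia, Verity, Fenna, Kerensa, Amira, and Kalinda each take ₹1,650,000; Elio's ₹1,650,000 share passes to Elio's issue; Pablo's ₹1,650,000 share passes to Pablo's issue.
Elio's share (₹1,650,000) is divided into 3 shares of ₹550,000: Joaquin, Zainab, and Nkechi each take ₹550,000.
Pablo's share (₹1,650,000) is divided into 2 shares of ₹825,000: Adaeze and Ione each take ₹825,000.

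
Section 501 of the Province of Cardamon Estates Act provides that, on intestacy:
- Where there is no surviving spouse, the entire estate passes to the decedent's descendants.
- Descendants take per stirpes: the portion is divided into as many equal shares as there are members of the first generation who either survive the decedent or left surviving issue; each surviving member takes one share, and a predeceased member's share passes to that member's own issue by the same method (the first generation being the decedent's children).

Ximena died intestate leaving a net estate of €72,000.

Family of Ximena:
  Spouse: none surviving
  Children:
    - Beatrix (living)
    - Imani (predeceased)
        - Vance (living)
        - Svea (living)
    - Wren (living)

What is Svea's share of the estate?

The entire €72,000 passes to the descendants.
That amount (€72,000) is divided into 3 shares of €24,000: Beatrix and Wren each take €24,000; Imani's €24,000 share passes to Imani's issue.
Imani's share (€24,000) is divided into 2 shares of €12,000: Vance and Svea each take €12,000.

Svea receives €12,000.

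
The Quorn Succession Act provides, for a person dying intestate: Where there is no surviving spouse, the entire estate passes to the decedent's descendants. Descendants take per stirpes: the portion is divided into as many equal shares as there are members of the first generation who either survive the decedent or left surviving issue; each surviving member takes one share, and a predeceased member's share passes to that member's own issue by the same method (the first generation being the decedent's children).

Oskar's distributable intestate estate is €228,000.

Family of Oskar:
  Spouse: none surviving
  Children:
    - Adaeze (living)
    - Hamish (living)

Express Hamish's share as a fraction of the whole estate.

The entire €228,000 passes to the descendants.
That amount (€228,000) is divided into 2 shares of €114,000: Adaeze and Hamish each take €114,000.

Hamish receives 1/2 of the estate.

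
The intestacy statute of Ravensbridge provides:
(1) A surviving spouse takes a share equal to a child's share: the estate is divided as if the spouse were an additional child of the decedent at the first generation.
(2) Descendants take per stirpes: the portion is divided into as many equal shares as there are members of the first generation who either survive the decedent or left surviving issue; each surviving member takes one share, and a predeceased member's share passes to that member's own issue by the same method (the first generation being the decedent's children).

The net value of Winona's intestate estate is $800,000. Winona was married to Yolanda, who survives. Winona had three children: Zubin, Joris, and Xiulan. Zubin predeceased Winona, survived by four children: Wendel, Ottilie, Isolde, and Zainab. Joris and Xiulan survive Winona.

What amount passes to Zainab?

The spouse counts as an additional share at the children's level, so there are 4 primary shares of $200,000. Yolanda takes one such share ($200,000).
The children's combined portion ($600,000) is divided into 3 shares of $200,000: Joris and Xiulan each take $200,000; Zubin's $200,000 share passes to Zubin's issue.
Zubin's share ($200,000) is divided into 4 shares of $50,000: Wendel, Ottilie, Isolde, and Zainab each take $50,000.

Zainab receives $50,000.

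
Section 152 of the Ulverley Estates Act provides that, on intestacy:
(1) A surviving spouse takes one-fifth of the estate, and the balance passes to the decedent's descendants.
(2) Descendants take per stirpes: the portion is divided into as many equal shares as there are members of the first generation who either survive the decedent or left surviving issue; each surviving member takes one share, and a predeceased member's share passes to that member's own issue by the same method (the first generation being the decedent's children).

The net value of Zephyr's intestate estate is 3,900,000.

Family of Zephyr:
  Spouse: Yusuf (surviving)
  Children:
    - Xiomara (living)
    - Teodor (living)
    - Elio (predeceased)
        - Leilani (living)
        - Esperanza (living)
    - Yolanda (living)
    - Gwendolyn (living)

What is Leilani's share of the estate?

Leilani receives 312,000.

Yusuf takes one-fifth of 3,900,000 = 780,000. The remaining 3,120,000 passes to the descendants.
The descendants' portion (3,120,000) is divided into 5 shares of 624,000: Xiomara, Teodor, Yolanda, and Gwendolyn each take 624,000; Elio's 624,000 share passes to Elio's issue.
Elio's share (624,000) is divided into 2 shares of 312,000: Leilani and Esperanza each take 312,000.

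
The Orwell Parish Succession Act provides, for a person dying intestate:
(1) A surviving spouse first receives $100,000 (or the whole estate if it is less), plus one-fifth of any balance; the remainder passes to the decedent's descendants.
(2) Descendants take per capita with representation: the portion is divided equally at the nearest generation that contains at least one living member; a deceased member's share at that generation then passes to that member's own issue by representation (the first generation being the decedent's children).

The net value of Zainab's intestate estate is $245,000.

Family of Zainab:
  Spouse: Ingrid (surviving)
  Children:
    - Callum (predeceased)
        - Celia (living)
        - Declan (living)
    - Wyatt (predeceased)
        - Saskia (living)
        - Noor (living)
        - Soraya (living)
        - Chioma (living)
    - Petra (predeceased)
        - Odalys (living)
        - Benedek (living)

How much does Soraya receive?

Soraya receives $14,500.

Ingrid first takes $100,000, leaving a balance of $145,000. Ingrid then takes one-fifth of the balance ($29,000), for a total of $129,000. The remaining $116,000 passes to the descendants.
No child survives, so the initial division is made at the grandchildren's generation.
The descendants' portion ($116,000) is divided into 8 shares of $14,500: Celia, Declan, Saskia, Noor, Soraya, Chioma, Odalys, and Benedek each take $14,500.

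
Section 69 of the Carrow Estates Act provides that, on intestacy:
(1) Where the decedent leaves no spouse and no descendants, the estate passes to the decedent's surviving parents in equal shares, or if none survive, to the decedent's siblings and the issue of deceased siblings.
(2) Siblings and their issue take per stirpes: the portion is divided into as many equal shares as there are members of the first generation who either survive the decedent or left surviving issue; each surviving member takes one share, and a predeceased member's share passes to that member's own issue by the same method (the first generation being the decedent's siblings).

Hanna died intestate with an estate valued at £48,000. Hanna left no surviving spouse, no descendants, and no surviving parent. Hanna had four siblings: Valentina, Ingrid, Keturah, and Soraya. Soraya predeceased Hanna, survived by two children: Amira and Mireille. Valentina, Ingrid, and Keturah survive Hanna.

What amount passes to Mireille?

Mireille receives £6,000.

The entire £48,000 passes to the siblings and their issue.
That amount (£48,000) is divided into 4 shares of £12,000: Valentina, Ingrid, and Keturah each take £12,000; Soraya's £12,000 share passes to Soraya's issue.
Soraya's share (£12,000) is divided into 2 shares of £6,000: Amira and Mireille each take £6,000.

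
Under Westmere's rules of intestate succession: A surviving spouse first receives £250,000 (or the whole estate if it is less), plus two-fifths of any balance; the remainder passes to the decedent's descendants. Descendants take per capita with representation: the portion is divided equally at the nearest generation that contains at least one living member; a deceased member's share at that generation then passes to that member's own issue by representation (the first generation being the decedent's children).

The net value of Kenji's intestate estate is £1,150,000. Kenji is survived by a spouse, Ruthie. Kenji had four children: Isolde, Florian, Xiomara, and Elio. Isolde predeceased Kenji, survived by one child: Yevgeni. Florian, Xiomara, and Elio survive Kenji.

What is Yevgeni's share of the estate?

Yevgeni receives £135,000.

Ruthie first takes £250,000, leaving a balance of £900,000. Ruthie then takes two-fifths of the balance (£360,000), for a total of £610,000. The remaining £540,000 passes to the descendants.
The descendants' portion (£540,000) is divided into 4 shares of £135,000: Florian, Xiomara, and Elio each take £135,000; Isolde's £135,000 share passes to Isolde's issue.
Isolde's share (£135,000) passes entirely to Yevgeni.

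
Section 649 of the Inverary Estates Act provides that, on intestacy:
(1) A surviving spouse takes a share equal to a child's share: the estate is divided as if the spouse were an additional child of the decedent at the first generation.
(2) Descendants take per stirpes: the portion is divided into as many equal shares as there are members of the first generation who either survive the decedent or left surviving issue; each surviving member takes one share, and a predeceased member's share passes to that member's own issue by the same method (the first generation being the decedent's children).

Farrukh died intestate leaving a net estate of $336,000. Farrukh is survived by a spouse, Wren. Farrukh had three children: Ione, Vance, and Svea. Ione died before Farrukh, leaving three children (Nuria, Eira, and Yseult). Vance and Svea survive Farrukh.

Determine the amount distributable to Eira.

Eira receives $28,000.

The spouse counts as an additional share at the children's level, so there are 4 primary shares of $84,000. Wren takes one such share ($84,000).
The children's combined portion ($252,000) is divided into 3 shares of $84,000: Vance and Svea each take $84,000; Ione's $84,000 share passes to Ione's issue.
Ione's share ($84,000) is divided into 3 shares of $28,000: Nuria, Eira, and Yseult each take $28,000.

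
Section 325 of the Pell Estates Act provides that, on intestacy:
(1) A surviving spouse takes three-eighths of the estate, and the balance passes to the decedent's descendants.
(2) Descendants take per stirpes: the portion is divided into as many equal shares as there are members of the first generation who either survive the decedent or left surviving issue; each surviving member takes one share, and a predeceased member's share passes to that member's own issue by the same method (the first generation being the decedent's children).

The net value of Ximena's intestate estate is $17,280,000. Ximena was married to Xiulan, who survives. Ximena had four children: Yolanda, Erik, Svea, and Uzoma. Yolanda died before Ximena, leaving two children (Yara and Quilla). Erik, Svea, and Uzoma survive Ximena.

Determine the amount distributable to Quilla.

Quilla receives $1,350,000.

Xiulan takes three-eighths of $17,280,000 = $6,480,000. The remaining $10,800,000 passes to the descendants.
The descendants' portion ($10,800,000) is divided into 4 shares of $2,700,000: Erik, Svea, and Uzoma each take $2,700,000; Yolanda's $2,700,000 share passes to Yolanda's issue.
Yolanda's share ($2,700,000) is divided into 2 shares of $1,350,000: Yara and Quilla each take $1,350,000.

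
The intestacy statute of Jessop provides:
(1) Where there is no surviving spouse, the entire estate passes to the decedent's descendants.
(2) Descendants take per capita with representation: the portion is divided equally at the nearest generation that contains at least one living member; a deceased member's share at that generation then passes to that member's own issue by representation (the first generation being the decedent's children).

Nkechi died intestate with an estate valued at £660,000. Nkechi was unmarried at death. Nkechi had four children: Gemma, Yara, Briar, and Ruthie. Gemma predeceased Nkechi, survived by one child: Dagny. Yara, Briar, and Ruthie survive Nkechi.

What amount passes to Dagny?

Dagny receives £165,000.

The entire £660,000 passes to the descendants.
That amount (£660,000) is divided into 4 shares of £165,000: Yara, Briar, and Ruthie each take £165,000; Gemma's £165,000 share passes to Gemma's issue.
Gemma's share (£165,000) passes entirely to Dagny.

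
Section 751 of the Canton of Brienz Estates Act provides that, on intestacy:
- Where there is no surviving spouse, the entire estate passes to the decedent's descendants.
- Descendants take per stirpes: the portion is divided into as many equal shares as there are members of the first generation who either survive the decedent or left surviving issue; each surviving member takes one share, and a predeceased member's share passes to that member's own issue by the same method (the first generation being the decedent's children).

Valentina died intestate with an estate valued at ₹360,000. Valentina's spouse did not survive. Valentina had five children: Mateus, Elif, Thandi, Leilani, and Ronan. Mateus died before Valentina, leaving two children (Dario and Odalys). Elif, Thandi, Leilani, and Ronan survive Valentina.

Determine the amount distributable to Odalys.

The entire ₹360,000 passes to the descendants.
That amount (₹360,000) is divided into 5 shares of ₹72,000: Elif, Thandi, Leilani, and Ronan each take ₹72,000; Mateus's ₹72,000 share passes to Mateus's issue.
Mateus's share (₹72,000) is divided into 2 shares of ₹36,000: Dario and Odalys each take ₹36,000.

Odalys receives ₹36,000.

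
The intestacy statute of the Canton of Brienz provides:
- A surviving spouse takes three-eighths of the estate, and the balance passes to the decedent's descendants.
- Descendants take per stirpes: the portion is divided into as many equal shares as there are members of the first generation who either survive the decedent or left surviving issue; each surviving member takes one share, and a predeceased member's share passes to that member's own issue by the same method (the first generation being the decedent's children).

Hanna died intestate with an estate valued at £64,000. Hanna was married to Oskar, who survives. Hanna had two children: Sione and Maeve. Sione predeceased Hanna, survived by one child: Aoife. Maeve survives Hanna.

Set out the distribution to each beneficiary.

Oskar: £24,000; Aoife: £20,000; Maeve: £20,000

Oskar takes three-eighths of £64,000 = £24,000. The remaining £40,000 passes to the descendants.
The descendants' portion (£40,000) is divided into 2 shares of £20,000: Maeve takes £20,000; Sione's £20,000 share passes to Sione's issue.
Sione's share (£20,000) passes entirely to Aoife.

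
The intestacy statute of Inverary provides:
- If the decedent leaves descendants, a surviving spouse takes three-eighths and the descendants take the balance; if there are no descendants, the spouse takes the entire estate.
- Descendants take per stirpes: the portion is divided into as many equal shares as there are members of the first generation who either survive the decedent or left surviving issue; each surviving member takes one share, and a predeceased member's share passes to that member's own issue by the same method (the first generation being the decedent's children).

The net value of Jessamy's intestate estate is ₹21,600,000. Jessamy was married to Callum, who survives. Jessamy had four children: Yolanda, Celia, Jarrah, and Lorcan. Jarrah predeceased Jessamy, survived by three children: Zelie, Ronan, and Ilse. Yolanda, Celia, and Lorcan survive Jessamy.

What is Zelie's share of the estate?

Callum takes three-eighths of ₹21,600,000 = ₹8,100,000. The remaining ₹13,500,000 passes to the descendants.
The descendants' portion (₹13,500,000) is divided into 4 shares of ₹3,375,000: Yolanda, Celia, and Lorcan each take ₹3,375,000; Jarrah's ₹3,375,000 share passes to Jarrah's issue.
Jarrah's share (₹3,375,000) is divided into 3 shares of ₹1,125,000: Zelie, Ronan, and Ilse each take ₹1,125,000.

Zelie receives ₹1,125,000.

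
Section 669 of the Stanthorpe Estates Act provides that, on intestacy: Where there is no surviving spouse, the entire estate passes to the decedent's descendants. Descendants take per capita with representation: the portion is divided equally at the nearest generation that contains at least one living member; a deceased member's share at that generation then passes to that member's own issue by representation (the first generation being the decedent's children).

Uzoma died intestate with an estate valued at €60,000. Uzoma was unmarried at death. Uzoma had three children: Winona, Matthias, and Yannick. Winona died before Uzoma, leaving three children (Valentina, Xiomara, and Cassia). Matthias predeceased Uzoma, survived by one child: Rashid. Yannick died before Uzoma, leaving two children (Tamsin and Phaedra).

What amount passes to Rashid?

Rashid receives €10,000.

The entire €60,000 passes to the descendants.
No child survives, so the initial division is made at the grandchildren's generation.
That amount (€60,000) is divided into 6 shares of €10,000: Valentina, Xiomara, Cassia, Rashid, Tamsin, and Phaedra each take €10,000.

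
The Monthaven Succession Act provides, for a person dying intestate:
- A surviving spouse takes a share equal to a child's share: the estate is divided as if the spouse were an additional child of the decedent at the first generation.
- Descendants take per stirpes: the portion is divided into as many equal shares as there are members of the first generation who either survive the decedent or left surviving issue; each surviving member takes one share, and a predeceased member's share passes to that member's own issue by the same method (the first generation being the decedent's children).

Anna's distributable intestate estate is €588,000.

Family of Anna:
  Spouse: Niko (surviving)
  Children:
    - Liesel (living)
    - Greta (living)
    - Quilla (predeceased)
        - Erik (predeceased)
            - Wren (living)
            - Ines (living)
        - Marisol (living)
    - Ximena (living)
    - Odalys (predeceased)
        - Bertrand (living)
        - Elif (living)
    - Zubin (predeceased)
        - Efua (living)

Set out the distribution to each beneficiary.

The spouse counts as an additional share at the children's level, so there are 7 primary shares of €84,000. Niko takes one such share (€84,000).
The children's combined portion (€504,000) is divided into 6 shares of €84,000: Liesel, Greta, and Ximena each take €84,000; Quilla's €84,000 share passes to Quilla's issue; Odalys's €84,000 share passes to Odalys's issue; Zubin's €84,000 share passes to Zubin's issue.
Quilla's share (€84,000) is divided into 2 shares of €42,000: Marisol takes €42,000; Erik's €42,000 share passes to Erik's issue.
Erik's share (€42,000) is divided into 2 shares of €21,000: Wren and Ines each take €21,000.
Odalys's share (€84,000) is divided into 2 shares of €42,000: Bertrand and Elif each take €42,000.
Zubin's share (€84,000) passes entirely to Efua.

Niko: €84,000; Liesel: €84,000; Greta: €84,000; Wren: €21,000; Ines: €21,000; Marisol: €42,000; Ximena: €84,000; Bertrand: €42,000; Elif: €42,000; Efua: €84,000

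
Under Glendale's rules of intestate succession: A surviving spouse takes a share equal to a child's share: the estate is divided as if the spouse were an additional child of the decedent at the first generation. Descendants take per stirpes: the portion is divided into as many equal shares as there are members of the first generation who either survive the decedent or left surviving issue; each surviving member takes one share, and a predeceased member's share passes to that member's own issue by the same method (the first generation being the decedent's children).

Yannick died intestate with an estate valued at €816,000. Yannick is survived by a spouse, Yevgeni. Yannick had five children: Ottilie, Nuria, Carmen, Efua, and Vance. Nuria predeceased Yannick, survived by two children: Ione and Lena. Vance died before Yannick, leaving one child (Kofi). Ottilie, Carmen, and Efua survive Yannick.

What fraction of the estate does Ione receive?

Ione receives 1/12 of the estate.

The spouse counts as an additional share at the children's level, so there are 6 primary shares of €136,000. Yevgeni takes one such share (€136,000).
The children's combined portion (€680,000) is divided into 5 shares of €136,000: Ottilie, Carmen, and Efua each take €136,000; Nuria's €136,000 share passes to Nuria's issue; Vance's €136,000 share passes to Vance's issue.
Nuria's share (€136,000) is divided into 2 shares of €68,000: Ione and Lena each take €68,000.
Vance's share (€136,000) passes entirely to Kofi.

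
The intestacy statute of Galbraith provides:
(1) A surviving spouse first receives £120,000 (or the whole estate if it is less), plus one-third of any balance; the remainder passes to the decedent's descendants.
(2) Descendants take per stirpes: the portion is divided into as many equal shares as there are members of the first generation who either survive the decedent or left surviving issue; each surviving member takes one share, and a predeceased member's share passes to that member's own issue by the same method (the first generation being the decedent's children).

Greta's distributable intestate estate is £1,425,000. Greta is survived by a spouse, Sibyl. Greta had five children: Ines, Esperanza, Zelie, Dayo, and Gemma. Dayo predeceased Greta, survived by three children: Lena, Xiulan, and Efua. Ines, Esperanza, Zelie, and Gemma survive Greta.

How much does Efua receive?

Efua receives £58,000.

Sibyl first takes £120,000, leaving a balance of £1,305,000. Sibyl then takes one-third of the balance (£435,000), for a total of £555,000. The remaining £870,000 passes to the descendants.
The descendants' portion (£870,000) is divided into 5 shares of £174,000: Ines, Esperanza, Zelie, and Gemma each take £174,000; Dayo's £174,000 share passes to Dayo's issue.
Dayo's share (£174,000) is divided into 3 shares of £58,000: Lena, Xiulan, and Efua each take £58,000.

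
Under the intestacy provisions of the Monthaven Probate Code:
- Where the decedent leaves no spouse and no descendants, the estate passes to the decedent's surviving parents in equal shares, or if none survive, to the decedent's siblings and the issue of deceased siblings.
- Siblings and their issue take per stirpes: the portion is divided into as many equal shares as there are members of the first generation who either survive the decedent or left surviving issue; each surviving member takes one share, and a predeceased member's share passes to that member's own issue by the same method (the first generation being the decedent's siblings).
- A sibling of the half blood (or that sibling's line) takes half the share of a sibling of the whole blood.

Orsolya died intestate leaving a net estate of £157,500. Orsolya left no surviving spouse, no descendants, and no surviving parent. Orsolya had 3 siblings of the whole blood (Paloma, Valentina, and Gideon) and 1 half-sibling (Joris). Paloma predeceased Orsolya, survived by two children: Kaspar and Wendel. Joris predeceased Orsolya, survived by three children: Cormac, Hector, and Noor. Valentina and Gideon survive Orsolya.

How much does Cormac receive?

The entire £157,500 passes to the siblings and their issue.
Counting each half-blood sibling's line as half a unit, there are 7/2 units in £157,500, so one unit is £45,000. Whole-blood lines (Paloma, Valentina, and Gideon) take £45,000 each; half-blood lines (Joris) take £22,500 each.
Paloma's share (£45,000) is divided into 2 shares of £22,500: Kaspar and Wendel each take £22,500.
Joris's share (£22,500) is divided into 3 shares of £7,500: Cormac, Hector, and Noor each take £7,500.

Cormac receives £7,500.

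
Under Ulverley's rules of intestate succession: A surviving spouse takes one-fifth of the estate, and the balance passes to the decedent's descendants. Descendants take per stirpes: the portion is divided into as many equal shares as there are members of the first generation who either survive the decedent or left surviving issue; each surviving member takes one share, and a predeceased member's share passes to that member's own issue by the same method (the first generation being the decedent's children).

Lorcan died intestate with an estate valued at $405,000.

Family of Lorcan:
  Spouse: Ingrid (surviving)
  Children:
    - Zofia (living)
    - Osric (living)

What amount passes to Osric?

Ingrid takes one-fifth of $405,000 = $81,000. The remaining $324,000 passes to the descendants.
The descendants' portion ($324,000) is divided into 2 shares of $162,000: Zofia and Osric each take $162,000.

Osric receives $162,000.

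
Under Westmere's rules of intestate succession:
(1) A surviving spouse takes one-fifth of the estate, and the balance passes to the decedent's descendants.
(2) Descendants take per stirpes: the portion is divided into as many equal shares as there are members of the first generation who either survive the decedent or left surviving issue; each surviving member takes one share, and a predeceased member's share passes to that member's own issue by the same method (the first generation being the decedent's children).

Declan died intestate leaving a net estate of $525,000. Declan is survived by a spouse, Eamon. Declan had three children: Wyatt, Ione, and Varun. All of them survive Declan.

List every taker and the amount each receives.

Eamon: $105,000; Wyatt: $140,000; Ione: $140,000; Varun: $140,000

Eamon takes one-fifth of $525,000 = $105,000. The remaining $420,000 passes to the descendants.
The descendants' portion ($420,000) is divided into 3 shares of $140,000: Wyatt, Ione, and Varun each take $140,000.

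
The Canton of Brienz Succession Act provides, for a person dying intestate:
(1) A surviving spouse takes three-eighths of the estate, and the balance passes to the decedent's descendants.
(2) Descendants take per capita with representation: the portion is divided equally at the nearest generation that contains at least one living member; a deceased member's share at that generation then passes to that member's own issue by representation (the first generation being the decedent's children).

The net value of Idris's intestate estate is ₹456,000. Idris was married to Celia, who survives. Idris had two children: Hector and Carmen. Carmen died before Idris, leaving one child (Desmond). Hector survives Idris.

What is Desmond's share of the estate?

Celia takes three-eighths of ₹456,000 = ₹171,000. The remaining ₹285,000 passes to the descendants.
The descendants' portion (₹285,000) is divided into 2 shares of ₹142,500: Hector takes ₹142,500; Carmen's ₹142,500 share passes to Carmen's issue.
Carmen's share (₹142,500) passes entirely to Desmond.

Desmond receives ₹142,500.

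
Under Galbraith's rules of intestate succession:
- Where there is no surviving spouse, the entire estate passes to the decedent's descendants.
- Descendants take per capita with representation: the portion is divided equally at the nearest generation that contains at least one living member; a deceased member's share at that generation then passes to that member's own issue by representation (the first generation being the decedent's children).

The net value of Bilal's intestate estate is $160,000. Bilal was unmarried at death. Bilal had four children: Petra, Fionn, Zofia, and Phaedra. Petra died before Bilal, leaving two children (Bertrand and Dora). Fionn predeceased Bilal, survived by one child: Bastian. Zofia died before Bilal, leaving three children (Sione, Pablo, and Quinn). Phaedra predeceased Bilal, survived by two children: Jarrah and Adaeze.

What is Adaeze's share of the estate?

The entire $160,000 passes to the descendants.
No child survives, so the initial division is made at the grandchildren's generation.
That amount ($160,000) is divided into 8 shares of $20,000: Bertrand, Dora, Bastian, Sione, Pablo, Quinn, Jarrah, and Adaeze each take $20,000.

Adaeze receives $20,000.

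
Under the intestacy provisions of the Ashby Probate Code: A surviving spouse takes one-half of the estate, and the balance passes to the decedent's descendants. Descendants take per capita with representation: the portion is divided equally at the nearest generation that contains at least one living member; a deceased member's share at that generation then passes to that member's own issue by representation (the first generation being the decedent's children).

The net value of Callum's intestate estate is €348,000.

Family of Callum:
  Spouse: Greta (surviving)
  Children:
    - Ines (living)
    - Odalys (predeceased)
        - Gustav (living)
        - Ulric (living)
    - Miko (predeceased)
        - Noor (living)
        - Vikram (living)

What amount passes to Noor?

Greta takes one-half of €348,000 = €174,000. The remaining €174,000 passes to the descendants.
The descendants' portion (€174,000) is divided into 3 shares of €58,000: Ines takes €58,000; Odalys's €58,000 share passes to Odalys's issue; Miko's €58,000 share passes to Miko's issue.
Odalys's share (€58,000) is divided into 2 shares of €29,000: Gustav and Ulric each take €29,000.
Miko's share (€58,000) is divided into 2 shares of €29,000: Noor and Vikram each take €29,000.

Noor receives €29,000.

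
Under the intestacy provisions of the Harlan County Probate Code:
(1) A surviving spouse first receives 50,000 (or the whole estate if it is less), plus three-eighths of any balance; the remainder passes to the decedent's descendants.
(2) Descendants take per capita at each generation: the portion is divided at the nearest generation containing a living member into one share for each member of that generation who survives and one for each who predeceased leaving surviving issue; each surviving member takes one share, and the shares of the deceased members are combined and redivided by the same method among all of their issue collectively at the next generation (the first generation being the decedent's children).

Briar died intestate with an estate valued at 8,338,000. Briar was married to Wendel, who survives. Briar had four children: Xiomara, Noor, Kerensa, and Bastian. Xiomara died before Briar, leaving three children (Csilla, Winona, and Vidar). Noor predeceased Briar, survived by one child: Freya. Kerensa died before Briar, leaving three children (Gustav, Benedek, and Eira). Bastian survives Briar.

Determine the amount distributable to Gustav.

Gustav receives 555,000.

Wendel first takes 50,000, leaving a balance of 8,288,000. Wendel then takes three-eighths of the balance (3,108,000), for a total of 3,158,000. The remaining 5,180,000 passes to the descendants.
The descendants' portion (5,180,000) is divided at the children's generation into 4 shares of 1,295,000. Bastian takes 1,295,000. The 3 shares of the deceased (Xiomara, Noor, and Kerensa) are combined into a pool of 3,885,000.
That pool (3,885,000) is divided at the grandchildren's generation equally among Csilla, Winona, Vidar, Freya, Gustav, Benedek, and Eira: 555,000 each.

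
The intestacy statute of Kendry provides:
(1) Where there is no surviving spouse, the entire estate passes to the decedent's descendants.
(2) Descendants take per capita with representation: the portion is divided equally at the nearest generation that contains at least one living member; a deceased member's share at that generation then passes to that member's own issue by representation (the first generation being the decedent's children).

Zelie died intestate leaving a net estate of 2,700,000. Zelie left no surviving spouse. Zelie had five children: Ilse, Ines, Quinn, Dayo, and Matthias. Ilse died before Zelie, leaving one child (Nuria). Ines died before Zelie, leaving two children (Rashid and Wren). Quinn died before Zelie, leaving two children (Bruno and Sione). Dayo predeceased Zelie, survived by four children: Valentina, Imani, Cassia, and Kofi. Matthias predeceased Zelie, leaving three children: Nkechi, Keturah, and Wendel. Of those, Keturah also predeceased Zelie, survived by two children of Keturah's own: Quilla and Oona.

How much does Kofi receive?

Kofi receives 225,000.

The entire 2,700,000 passes to the descendants.
No child survives, so the initial division is made at the grandchildren's generation.
That amount (2,700,000) is divided into 12 shares of 225,000: Nuria, Rashid, Wren, Bruno, Sione, Valentina, Imani, Cassia, Kofi, Nkechi, and Wendel each take 225,000; Keturah's 225,000 share passes to Keturah's issue.
Keturah's share (225,000) is divided into 2 shares of 112,500: Quilla and Oona each take 112,500.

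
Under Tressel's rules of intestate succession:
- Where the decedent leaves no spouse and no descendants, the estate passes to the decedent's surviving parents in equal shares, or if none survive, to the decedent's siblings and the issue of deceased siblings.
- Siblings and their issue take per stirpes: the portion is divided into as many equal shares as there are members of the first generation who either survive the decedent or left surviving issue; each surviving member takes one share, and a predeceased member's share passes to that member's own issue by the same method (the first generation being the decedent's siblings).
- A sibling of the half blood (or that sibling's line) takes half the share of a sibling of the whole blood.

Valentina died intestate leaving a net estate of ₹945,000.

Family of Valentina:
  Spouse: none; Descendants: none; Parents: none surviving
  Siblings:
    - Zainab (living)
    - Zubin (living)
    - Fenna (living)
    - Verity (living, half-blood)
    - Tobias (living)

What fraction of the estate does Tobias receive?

Tobias receives 2/9 of the estate.

The entire ₹945,000 passes to the siblings and their issue.
Counting each half-blood sibling's line as half a unit, there are 9/2 units in ₹945,000, so one unit is ₹210,000. Whole-blood lines (Zainab, Zubin, Fenna, and Tobias) take ₹210,000 each; half-blood lines (Verity) take ₹105,000 each.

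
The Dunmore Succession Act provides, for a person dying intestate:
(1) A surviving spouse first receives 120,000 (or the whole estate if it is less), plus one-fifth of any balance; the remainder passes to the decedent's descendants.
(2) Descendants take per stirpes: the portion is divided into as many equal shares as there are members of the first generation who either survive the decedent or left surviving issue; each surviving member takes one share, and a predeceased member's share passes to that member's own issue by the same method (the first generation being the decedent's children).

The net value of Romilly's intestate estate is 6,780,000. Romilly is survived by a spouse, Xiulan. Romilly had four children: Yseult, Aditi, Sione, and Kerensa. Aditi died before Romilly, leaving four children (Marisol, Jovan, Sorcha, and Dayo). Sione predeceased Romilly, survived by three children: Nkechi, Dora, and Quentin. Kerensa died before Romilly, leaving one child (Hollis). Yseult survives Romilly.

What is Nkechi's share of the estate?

Nkechi receives 444,000.

Xiulan first takes 120,000, leaving a balance of 6,660,000. Xiulan then takes one-fifth of the balance (1,332,000), for a total of 1,452,000. The remaining 5,328,000 passes to the descendants.
The descendants' portion (5,328,000) is divided into 4 shares of 1,332,000: Yseult takes 1,332,000; Aditi's 1,332,000 share passes to Aditi's issue; Sione's 1,332,000 share passes to Sione's issue; Kerensa's 1,332,000 share passes to Kerensa's issue.
Aditi's share (1,332,000) is divided into 4 shares of 333,000: Marisol, Jovan, Sorcha, and Dayo each take 333,000.
Sione's share (1,332,000) is divided into 3 shares of 444,000: Nkechi, Dora, and Quentin each take 444,000.
Kerensa's share (1,332,000) passes entirely to Hollis.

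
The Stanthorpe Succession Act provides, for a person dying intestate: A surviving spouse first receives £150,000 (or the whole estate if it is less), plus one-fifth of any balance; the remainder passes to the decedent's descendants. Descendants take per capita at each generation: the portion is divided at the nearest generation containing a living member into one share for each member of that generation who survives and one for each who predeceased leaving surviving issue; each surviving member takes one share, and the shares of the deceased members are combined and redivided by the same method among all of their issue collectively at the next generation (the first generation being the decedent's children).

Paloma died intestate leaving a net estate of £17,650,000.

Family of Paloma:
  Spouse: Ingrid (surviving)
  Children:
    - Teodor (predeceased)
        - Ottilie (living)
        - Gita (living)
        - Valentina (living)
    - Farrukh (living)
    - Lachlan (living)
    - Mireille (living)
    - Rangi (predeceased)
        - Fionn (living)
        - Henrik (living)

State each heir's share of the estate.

Ingrid first takes £150,000, leaving a balance of £17,500,000. Ingrid then takes one-fifth of the balance (£3,500,000), for a total of £3,650,000. The remaining £14,000,000 passes to the descendants.
The descendants' portion (£14,000,000) is divided at the children's generation into 5 shares of £2,800,000. Farrukh, Lachlan, and Mireille each take £2,800,000. The 2 shares of the deceased (Teodor and Rangi) are combined into a pool of £5,600,000.
That pool (£5,600,000) is divided at the grandchildren's generation equally among Ottilie, Gita, Valentina, Fionn, and Henrik: £1,120,000 each.

Ingrid: £3,650,000; Ottilie: £1,120,000; Gita: £1,120,000; Valentina: £1,120,000; Farrukh: £2,800,000; Lachlan: £2,800,000; Mireille: £2,800,000; Fionn: £1,120,000; Henrik: £1,120,000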